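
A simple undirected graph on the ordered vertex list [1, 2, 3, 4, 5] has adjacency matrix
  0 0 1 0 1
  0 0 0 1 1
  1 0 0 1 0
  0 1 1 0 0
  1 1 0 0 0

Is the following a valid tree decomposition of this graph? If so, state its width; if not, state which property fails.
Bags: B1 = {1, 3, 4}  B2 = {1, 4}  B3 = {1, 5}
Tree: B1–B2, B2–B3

No — vertex 2 appears in no bag.

A tree decomposition must satisfy three properties: every vertex lies in some bag; for every edge, both endpoints lie together in some bag; and for every vertex, the bags containing it form a connected subtree. Here vertex 2 appears in no bag, so the decomposition is invalid.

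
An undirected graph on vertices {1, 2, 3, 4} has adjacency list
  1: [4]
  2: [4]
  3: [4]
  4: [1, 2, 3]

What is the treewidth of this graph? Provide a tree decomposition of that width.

Each bag holds 2 vertices, so the decomposition has width 1, which upper-bounds the treewidth. Any graph with an edge has treewidth ≥ 1, and G has the edge 2–4. Combining the bounds, tw(G) = 1.

Treewidth 1.
One optimal decomposition is:
Bags: B1 = {2, 4}  B2 = {3, 4}  B3 = {1, 4}
Tree: B1–B2, B1–B3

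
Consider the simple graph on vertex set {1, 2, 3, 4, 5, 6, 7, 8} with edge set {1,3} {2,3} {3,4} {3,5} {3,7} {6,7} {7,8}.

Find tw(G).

A width-1 tree decomposition is:
Bags: B1 = {1, 3}  B2 = {3, 5}  B3 = {3, 4}  B4 = {2, 3}  B5 = {3, 7}  B6 = {6, 7}  B7 = {7, 8}
Tree: B1–B2, B2–B3, B1–B4, B2–B5, B5–B6, B5–B7
Each bag holds 2 vertices, so the decomposition has width 1, which upper-bounds the treewidth. Any graph with an edge has treewidth ≥ 1, and G has the edge 1–3. Therefore the treewidth is 1.

1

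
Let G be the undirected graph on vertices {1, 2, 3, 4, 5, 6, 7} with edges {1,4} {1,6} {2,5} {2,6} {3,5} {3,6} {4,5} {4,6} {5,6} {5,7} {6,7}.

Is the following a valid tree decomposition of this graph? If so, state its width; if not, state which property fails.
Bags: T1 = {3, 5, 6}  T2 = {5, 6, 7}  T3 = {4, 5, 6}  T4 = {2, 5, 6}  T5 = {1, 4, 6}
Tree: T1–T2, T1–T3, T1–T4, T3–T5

Yes; width 2.

Checking the three conditions: (i) the bags cover all of {1, 2, 3, 4, 5, 6, 7}; (ii) for each edge, some bag contains both endpoints; (iii) the bags containing any fixed vertex form a subtree. All hold, so the decomposition is valid with width 3 − 1 = 2.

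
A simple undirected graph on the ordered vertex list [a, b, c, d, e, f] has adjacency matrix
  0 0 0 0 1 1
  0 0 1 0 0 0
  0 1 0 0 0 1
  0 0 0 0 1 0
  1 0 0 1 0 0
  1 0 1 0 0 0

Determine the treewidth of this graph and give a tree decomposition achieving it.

Every bag has size at most 2, so the width is 2 − 1 = 1 and tw(G) ≤ 1. Since G has at least one edge (e.g. d–e), it is not an edgeless graph, so tw(G) ≥ 1. Combining the bounds, tw(G) = 1.

Treewidth 1.
Bags: B1 = {d, e}  B2 = {a, e}  B3 = {a, f}  B4 = {c, f}  B5 = {b, c}
Tree: B1–B2, B2–B3, B3–B4, B4–B5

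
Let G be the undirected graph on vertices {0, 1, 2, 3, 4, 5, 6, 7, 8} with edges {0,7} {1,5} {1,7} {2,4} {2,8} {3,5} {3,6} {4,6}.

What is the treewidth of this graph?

A width-1 tree decomposition is:
Bags: B1 = {0, 7}  B2 = {1, 7}  B3 = {1, 5}  B4 = {3, 5}  B5 = {3, 6}  B6 = {4, 6}  B7 = {2, 4}  B8 = {2, 8}
Tree: B1–B2, B2–B3, B3–B4, B4–B5, B5–B6, B6–B7, B7–B8
The largest bag has 2 vertices, giving width 1; this decomposition certifies tw(G) ≤ 1. G has an edge, so its treewidth is at least 1. Combining the bounds, tw(G) = 1.

1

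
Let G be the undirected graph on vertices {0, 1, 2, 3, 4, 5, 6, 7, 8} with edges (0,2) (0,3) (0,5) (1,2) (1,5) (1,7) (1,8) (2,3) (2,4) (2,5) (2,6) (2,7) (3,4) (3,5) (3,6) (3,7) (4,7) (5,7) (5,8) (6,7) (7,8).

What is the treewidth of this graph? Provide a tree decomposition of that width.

The largest bag has 4 vertices, giving width 3; this decomposition certifies tw(G) ≤ 3. For the lower bound, the 4 vertices {1, 5, 7, 8} are pairwise adjacent, and any tree decomposition puts a clique entirely inside one bag — forcing width ≥ 3. Hence tw(G) = 3 exactly.

Treewidth 3.
One such decomposition:
Bags: B1 = {2, 3, 6, 7}  B2 = {2, 3, 4, 7}  B3 = {2, 3, 5, 7}  B4 = {0, 2, 3, 5}  B5 = {1, 2, 5, 7}  B6 = {1, 5, 7, 8}
Tree: B1–B2, B1–B3, B3–B4, B3–B5, B5–B6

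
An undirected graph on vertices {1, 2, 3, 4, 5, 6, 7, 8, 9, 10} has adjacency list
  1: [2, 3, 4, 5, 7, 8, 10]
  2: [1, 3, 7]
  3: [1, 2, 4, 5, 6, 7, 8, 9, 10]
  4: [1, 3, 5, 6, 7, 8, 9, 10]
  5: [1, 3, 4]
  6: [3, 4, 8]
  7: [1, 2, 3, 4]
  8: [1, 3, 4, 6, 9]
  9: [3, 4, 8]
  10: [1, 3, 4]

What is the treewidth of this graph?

A width-3 tree decomposition is:
Bags: B1 = {3, 4, 8, 9}  B2 = {1, 3, 4, 8}  B3 = {1, 3, 4, 5}  B4 = {1, 3, 4, 10}  B5 = {1, 3, 4, 7}  B6 = {3, 4, 6, 8}  B7 = {1, 2, 3, 7}
Tree: B1–B2, B2–B3, B2–B4, B3–B5, B2–B6, B5–B7
Each bag holds 4 vertices, so the decomposition has width 3, which upper-bounds the treewidth. For the lower bound, the 4 vertices {1, 2, 3, 7} are pairwise adjacent, and any tree decomposition puts a clique entirely inside one bag — forcing width ≥ 3. Combining the bounds, tw(G) = 3.

3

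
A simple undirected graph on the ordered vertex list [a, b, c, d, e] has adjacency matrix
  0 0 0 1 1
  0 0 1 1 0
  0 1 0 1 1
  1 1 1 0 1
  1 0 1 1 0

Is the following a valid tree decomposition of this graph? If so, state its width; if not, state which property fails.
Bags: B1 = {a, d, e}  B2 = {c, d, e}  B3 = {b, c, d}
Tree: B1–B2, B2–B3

Vertex coverage: the bags together contain {a, b, c, d, e}, the full vertex set. Edge coverage: each edge of G has both endpoints in at least one bag. Running intersection: for every vertex, the bags containing it form a connected subtree. All three properties hold, so this is a valid tree decomposition of width max|bag| − 1 = 2, and hence tw(G) ≤ 2.

Yes; width 2.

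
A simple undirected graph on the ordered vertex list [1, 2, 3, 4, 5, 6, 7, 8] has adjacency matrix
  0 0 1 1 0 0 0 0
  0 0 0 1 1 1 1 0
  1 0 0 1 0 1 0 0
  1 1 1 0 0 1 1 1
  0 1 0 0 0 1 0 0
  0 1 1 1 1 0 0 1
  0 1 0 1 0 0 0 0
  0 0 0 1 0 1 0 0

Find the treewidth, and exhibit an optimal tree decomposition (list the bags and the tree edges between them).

Treewidth 2.
One optimal decomposition is:
Bags: B1 = {3, 4, 6}  B2 = {2, 4, 6}  B3 = {2, 4, 7}  B4 = {4, 6, 8}  B5 = {2, 5, 6}  B6 = {1, 3, 4}
Tree: B1–B2, B2–B3, B1–B4, B2–B5, B1–B6

Every bag has size at most 3, so the width is 3 − 1 = 2 and tw(G) ≤ 2. Conversely, {1, 3, 4} is a clique of size 3, and the vertices of any clique must share a bag in every tree decomposition; so some bag has ≥ 3 vertices and tw(G) ≥ 2. The upper and lower bounds meet at 2, so that is the treewidth.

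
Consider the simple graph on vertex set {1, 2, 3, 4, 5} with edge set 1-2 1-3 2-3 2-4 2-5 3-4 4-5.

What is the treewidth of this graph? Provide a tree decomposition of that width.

Treewidth 2.
One such decomposition:
Bags: B1 = {2, 4, 5}  B2 = {2, 3, 4}  B3 = {1, 2, 3}
Tree: B1–B2, B2–B3

The largest bag has 3 vertices, giving width 2; this decomposition certifies tw(G) ≤ 2. For the lower bound, the 3 vertices {1, 2, 3} are pairwise adjacent, and any tree decomposition puts a clique entirely inside one bag — forcing width ≥ 2. Hence tw(G) = 2 exactly.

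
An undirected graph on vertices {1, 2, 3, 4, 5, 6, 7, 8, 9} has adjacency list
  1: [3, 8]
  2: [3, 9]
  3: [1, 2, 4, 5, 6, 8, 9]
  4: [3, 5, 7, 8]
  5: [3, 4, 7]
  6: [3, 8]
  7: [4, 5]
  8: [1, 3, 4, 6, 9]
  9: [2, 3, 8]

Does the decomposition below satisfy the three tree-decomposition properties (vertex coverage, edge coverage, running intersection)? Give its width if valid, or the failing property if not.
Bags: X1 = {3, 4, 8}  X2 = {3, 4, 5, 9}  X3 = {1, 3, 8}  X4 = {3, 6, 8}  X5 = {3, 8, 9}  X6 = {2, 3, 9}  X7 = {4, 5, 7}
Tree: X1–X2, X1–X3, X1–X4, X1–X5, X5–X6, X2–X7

A tree decomposition must satisfy three properties: every vertex lies in some bag; for every edge, both endpoints lie together in some bag; and for every vertex, the bags containing it form a connected subtree. Here bags containing vertex 9 are not connected in the tree, so the decomposition is invalid.

No — bags containing vertex 9 are not connected in the tree.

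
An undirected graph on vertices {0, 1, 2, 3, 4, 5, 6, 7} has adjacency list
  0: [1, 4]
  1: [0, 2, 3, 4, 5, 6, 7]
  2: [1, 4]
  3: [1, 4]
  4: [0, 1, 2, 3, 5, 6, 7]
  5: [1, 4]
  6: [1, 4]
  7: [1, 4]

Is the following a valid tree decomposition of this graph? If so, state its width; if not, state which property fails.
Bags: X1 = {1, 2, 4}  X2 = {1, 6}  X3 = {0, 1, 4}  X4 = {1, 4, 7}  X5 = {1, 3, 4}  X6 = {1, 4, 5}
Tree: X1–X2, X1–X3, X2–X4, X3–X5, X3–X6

No — edge (4,6) lies in no bag.

A tree decomposition must satisfy three properties: every vertex lies in some bag; for every edge, both endpoints lie together in some bag; and for every vertex, the bags containing it form a connected subtree. Here edge (4,6) lies in no bag, so the decomposition is invalid.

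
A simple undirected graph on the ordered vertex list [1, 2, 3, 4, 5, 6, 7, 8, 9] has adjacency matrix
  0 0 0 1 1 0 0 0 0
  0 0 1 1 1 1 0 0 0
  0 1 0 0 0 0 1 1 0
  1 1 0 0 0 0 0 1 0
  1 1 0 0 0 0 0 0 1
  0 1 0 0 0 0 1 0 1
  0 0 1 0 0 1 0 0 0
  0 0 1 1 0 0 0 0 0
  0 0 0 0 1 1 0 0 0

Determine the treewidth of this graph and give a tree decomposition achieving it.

The largest bag has 4 vertices, giving width 3; this decomposition certifies tw(G) ≤ 3. For the lower bound: the 4 vertex sets {1,5,9}, {6}, {2}, {3,4,7,8} are disjoint, each induces a connected subgraph, and every pair is joined by at least one edge of G. Contracting each set to a single vertex therefore yields K_{4} as a minor, and since treewidth is minor-monotone, tw(G) ≥ tw(K_{4}) = 3. Therefore the treewidth is 3.

Treewidth 3.
Bags: B1 = {1, 5, 6, 9}  B2 = {1, 2, 5, 6}  B3 = {1, 2, 4, 6}  B4 = {2, 4, 6, 7}  B5 = {2, 3, 4, 7}  B6 = {3, 4, 7, 8}
Tree: B1–B2, B2–B3, B3–B4, B4–B5, B5–B6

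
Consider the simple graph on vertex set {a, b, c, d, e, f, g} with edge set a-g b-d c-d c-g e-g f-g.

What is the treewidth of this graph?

1

A width-1 tree decomposition is:
Bags: B1 = {c, d}  B2 = {c, g}  B3 = {e, g}  B4 = {b, d}  B5 = {a, g}  B6 = {f, g}
Tree: B1–B2, B2–B3, B1–B4, B2–B5, B5–B6
The largest bag has 2 vertices, giving width 1; this decomposition certifies tw(G) ≤ 1. Since G has at least one edge (e.g. c–d), it is not an edgeless graph, so tw(G) ≥ 1. Hence tw(G) = 1 exactly.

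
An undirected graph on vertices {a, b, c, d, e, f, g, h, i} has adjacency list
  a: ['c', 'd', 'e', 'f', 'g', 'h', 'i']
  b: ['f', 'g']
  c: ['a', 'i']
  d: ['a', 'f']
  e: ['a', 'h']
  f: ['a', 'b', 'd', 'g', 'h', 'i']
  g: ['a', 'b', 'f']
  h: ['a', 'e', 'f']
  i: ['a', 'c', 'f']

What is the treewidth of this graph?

2

A width-2 tree decomposition is:
Bags: B1 = {a, f, g}  B2 = {a, f, h}  B3 = {a, e, h}  B4 = {a, f, i}  B5 = {b, f, g}  B6 = {a, d, f}  B7 = {a, c, i}
Tree: B1–B2, B2–B3, B1–B4, B1–B5, B2–B6, B4–B7
The largest bag has 3 vertices, giving width 2; this decomposition certifies tw(G) ≤ 2. For the lower bound, the 3 vertices {a, e, h} are pairwise adjacent, and any tree decomposition puts a clique entirely inside one bag — forcing width ≥ 2. Therefore the treewidth is 2.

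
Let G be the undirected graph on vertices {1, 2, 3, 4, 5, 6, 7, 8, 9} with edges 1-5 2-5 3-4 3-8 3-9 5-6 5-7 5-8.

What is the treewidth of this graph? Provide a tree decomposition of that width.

Treewidth 1.
One optimal decomposition is:
Bags: B1 = {3, 9}  B2 = {3, 8}  B3 = {5, 8}  B4 = {5, 7}  B5 = {2, 5}  B6 = {1, 5}  B7 = {3, 4}  B8 = {5, 6}
Tree: B1–B2, B2–B3, B3–B4, B3–B5, B3–B6, B2–B7, B5–B8

The largest bag has 2 vertices, giving width 1; this decomposition certifies tw(G) ≤ 1. G has an edge, so its treewidth is at least 1. The upper and lower bounds meet at 1, so that is the treewidth.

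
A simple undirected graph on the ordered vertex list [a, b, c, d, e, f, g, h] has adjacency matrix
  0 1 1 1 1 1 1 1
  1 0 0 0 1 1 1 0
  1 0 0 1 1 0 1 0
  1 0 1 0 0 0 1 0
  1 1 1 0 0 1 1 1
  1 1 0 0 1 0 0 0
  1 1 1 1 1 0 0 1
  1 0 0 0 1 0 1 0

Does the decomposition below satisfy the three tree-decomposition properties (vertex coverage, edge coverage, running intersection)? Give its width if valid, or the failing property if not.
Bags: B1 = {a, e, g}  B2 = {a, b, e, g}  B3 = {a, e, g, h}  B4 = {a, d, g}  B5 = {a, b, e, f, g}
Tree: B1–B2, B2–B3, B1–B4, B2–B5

A tree decomposition must satisfy three properties: every vertex lies in some bag; for every edge, both endpoints lie together in some bag; and for every vertex, the bags containing it form a connected subtree. Here vertex c appears in no bag, so the decomposition is invalid.

No — vertex c appears in no bag.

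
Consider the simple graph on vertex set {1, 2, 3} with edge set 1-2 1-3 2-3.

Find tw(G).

2

A width-2 tree decomposition is:
Bags: B1 = {1, 2, 3}
Tree: (single bag)
With just one bag of size 3, the width is 3 − 1 = 2, so tw(G) ≤ 2. For the lower bound, the 3 vertices {1, 2, 3} are pairwise adjacent, and any tree decomposition puts a clique entirely inside one bag — forcing width ≥ 2. Hence tw(G) = 2 exactly.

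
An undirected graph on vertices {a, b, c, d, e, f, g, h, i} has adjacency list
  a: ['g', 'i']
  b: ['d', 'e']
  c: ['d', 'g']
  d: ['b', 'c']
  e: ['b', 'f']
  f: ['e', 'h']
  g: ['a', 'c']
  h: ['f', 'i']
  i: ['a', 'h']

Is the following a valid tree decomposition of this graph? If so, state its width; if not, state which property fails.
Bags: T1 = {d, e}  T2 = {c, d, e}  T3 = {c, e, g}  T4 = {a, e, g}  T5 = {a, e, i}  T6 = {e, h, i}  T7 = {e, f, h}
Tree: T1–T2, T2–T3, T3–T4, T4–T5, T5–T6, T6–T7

No — vertex b appears in no bag.

A tree decomposition must satisfy three properties: every vertex lies in some bag; for every edge, both endpoints lie together in some bag; and for every vertex, the bags containing it form a connected subtree. Here vertex b appears in no bag, so the decomposition is invalid.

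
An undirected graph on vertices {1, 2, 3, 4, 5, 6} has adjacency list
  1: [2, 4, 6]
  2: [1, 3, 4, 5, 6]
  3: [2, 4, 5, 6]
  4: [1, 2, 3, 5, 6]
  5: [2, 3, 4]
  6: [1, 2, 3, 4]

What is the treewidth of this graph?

3

A width-3 tree decomposition is:
Bags: B1 = {2, 3, 4, 6}  B2 = {2, 3, 4, 5}  B3 = {1, 2, 4, 6}
Tree: B1–B2, B1–B3
Every bag has size at most 4, so the width is 4 − 1 = 3 and tw(G) ≤ 3. Conversely, {1, 2, 4, 6} is a clique of size 4, and the vertices of any clique must share a bag in every tree decomposition; so some bag has ≥ 4 vertices and tw(G) ≥ 3. The upper and lower bounds meet at 3, so that is the treewidth.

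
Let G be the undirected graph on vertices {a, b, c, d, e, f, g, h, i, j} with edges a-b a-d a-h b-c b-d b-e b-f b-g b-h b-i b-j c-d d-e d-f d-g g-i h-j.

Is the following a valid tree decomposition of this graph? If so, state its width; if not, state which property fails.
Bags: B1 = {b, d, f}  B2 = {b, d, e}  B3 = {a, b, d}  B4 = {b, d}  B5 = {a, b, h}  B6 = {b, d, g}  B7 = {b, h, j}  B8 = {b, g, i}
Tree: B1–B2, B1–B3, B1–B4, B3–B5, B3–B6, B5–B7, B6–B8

A tree decomposition must satisfy three properties: every vertex lies in some bag; for every edge, both endpoints lie together in some bag; and for every vertex, the bags containing it form a connected subtree. Here vertex c appears in no bag, so the decomposition is invalid.

No — vertex c appears in no bag.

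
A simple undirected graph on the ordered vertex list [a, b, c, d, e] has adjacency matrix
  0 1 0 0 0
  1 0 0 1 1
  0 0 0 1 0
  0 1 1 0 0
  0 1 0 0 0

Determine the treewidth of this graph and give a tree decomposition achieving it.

Treewidth 1.
Bags: B1 = {a, b}  B2 = {b, d}  B3 = {c, d}  B4 = {b, e}
Tree: B1–B2, B2–B3, B2–B4

Every bag has size at most 2, so the width is 2 − 1 = 1 and tw(G) ≤ 1. Any graph with an edge has treewidth ≥ 1, and G has the edge b–a. Hence tw(G) = 1 exactly.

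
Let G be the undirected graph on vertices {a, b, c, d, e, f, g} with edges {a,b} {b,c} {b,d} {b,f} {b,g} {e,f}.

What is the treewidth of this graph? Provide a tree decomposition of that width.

The largest bag has 2 vertices, giving width 1; this decomposition certifies tw(G) ≤ 1. G has an edge, so its treewidth is at least 1. Hence tw(G) = 1 exactly.

Treewidth 1.
Bags: B1 = {b, f}  B2 = {b, g}  B3 = {b, c}  B4 = {b, d}  B5 = {e, f}  B6 = {a, b}
Tree: B1–B2, B1–B3, B3–B4, B1–B5, B2–B6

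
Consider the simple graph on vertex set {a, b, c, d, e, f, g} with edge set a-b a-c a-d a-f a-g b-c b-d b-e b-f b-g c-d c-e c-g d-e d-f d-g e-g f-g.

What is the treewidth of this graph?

A width-4 tree decomposition is:
Bags: B1 = {a, b, c, d, g}  B2 = {b, c, d, e, g}  B3 = {a, b, d, f, g}
Tree: B1–B2, B1–B3
The largest bag has 5 vertices, giving width 4; this decomposition certifies tw(G) ≤ 4. Conversely, {b, c, d, e, g} is a clique of size 5, and the vertices of any clique must share a bag in every tree decomposition; so some bag has ≥ 5 vertices and tw(G) ≥ 4. Combining the bounds, tw(G) = 4.

4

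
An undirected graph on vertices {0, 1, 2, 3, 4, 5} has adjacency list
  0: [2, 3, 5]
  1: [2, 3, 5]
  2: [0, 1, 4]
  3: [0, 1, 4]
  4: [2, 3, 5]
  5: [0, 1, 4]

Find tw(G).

A width-3 tree decomposition is:
Bags: B1 = {1, 2, 3, 5}  B2 = {2, 3, 4, 5}  B3 = {0, 2, 3, 5}
Tree: B1–B2, B2–B3
The largest bag has 4 vertices, giving width 3; this decomposition certifies tw(G) ≤ 3. For the lower bound: the 4 vertex sets {1,3}, {2,4}, {5}, {0} are disjoint, each induces a connected subgraph, and every pair is joined by at least one edge of G. Contracting each set to a single vertex therefore yields K_{4} as a minor, and since treewidth is minor-monotone, tw(G) ≥ tw(K_{4}) = 3. Hence tw(G) = 3 exactly.

3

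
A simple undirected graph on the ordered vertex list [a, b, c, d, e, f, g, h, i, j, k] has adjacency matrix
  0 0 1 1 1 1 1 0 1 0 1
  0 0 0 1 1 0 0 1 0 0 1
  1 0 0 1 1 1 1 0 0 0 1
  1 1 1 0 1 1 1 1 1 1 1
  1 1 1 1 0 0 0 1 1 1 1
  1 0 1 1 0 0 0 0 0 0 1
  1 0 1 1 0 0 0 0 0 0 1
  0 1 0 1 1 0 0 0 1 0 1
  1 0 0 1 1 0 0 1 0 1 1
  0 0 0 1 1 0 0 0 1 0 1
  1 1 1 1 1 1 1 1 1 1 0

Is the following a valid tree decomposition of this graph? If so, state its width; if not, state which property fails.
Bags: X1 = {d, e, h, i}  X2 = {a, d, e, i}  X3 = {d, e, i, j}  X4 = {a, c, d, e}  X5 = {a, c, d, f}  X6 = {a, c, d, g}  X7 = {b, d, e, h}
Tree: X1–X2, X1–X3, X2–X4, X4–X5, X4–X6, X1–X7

No — vertex k appears in no bag.

A tree decomposition must satisfy three properties: every vertex lies in some bag; for every edge, both endpoints lie together in some bag; and for every vertex, the bags containing it form a connected subtree. Here vertex k appears in no bag, so the decomposition is invalid.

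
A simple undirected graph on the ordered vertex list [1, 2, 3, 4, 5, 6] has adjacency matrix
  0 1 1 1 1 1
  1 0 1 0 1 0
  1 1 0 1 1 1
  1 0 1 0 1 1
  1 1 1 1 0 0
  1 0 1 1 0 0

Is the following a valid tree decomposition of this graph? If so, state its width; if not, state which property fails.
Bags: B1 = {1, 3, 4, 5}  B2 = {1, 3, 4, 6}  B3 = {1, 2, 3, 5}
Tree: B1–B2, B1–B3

Every vertex of G appears in some bag (union = {1, 2, 3, 4, 5, 6}); every edge is covered by a bag; and for each vertex v the set of bags containing v is connected in the bag tree. The decomposition is therefore valid. The largest bag has 4 vertices, so the width is 3.

Yes; width 3.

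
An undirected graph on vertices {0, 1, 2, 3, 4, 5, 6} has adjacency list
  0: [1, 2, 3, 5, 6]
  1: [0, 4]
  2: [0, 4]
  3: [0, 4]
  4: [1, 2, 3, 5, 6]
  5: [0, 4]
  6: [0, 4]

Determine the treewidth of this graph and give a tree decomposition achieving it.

Treewidth 2.
One such decomposition:
Bags: B1 = {0, 4, 5}  B2 = {0, 2, 4}  B3 = {0, 4, 6}  B4 = {0, 1, 4}  B5 = {0, 3, 4}
Tree: B1–B2, B2–B3, B3–B4, B4–B5

The largest bag has 3 vertices, giving width 2; this decomposition certifies tw(G) ≤ 2. For the lower bound, G contains the cycle 0–5–4–2–0, so G is not a forest; only forests have treewidth ≤ 1, hence tw(G) ≥ 2. The upper and lower bounds meet at 2, so that is the treewidth.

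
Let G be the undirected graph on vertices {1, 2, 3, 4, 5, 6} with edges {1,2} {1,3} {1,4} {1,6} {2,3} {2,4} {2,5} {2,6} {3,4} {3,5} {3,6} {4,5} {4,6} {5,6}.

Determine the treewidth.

A width-4 tree decomposition is:
Bags: B1 = {1, 2, 3, 4, 6}  B2 = {2, 3, 4, 5, 6}
Tree: B1–B2
The largest bag has 5 vertices, giving width 4; this decomposition certifies tw(G) ≤ 4. On the other hand G contains the 5-clique {1, 2, 3, 4, 6}. A clique must lie in a single bag of any decomposition, so no decomposition can have width below 4. The upper and lower bounds meet at 4, so that is the treewidth.

4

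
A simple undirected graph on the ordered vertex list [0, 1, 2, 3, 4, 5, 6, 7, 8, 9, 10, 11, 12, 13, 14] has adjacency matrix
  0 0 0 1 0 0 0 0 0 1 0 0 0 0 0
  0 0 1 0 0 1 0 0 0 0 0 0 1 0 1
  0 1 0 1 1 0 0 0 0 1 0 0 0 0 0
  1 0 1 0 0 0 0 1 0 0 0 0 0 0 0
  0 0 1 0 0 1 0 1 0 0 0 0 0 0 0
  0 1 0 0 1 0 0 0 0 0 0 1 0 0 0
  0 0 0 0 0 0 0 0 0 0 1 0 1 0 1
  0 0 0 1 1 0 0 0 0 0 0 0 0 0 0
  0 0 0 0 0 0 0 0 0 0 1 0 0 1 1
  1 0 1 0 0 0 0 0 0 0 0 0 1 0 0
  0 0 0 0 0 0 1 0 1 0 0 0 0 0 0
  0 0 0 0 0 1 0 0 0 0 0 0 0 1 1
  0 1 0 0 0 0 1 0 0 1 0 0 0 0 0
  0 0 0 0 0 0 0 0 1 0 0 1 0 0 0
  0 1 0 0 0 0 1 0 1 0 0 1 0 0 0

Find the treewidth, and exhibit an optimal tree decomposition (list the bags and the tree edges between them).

Every bag has size at most 4, so the width is 4 − 1 = 3 and tw(G) ≤ 3. For the lower bound: the 4 vertex sets {0,3,7}, {9}, {2}, {1,4,5,12} are disjoint, each induces a connected subgraph, and every pair is joined by at least one edge of G. Contracting each set to a single vertex therefore yields K_{4} as a minor, and since treewidth is minor-monotone, tw(G) ≥ tw(K_{4}) = 3. Hence tw(G) = 3 exactly.

Treewidth 3.
Bags: B1 = {0, 3, 7, 9}  B2 = {2, 3, 7, 9}  B3 = {2, 4, 7, 9}  B4 = {2, 4, 9, 12}  B5 = {1, 2, 4, 12}  B6 = {1, 4, 5, 12}  B7 = {1, 5, 6, 12}  B8 = {1, 5, 6, 14}  B9 = {5, 6, 11, 14}  B10 = {6, 10, 11, 14}  B11 = {8, 10, 11, 14}  B12 = {8, 10, 11, 13}
Tree: B1–B2, B2–B3, B3–B4, B4–B5, B5–B6, B6–B7, B7–B8, B8–B9, B9–B10, B10–B11, B11–B12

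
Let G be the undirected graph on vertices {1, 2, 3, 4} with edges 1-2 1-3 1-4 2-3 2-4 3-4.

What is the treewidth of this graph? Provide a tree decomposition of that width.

Treewidth 3.
Bags: B1 = {1, 2, 3, 4}
Tree: (single bag)

A single bag containing all 4 vertices is trivially a valid decomposition of width 3. On the other hand G contains the 4-clique {1, 2, 3, 4}. A clique must lie in a single bag of any decomposition, so no decomposition can have width below 3. Combining the bounds, tw(G) = 3.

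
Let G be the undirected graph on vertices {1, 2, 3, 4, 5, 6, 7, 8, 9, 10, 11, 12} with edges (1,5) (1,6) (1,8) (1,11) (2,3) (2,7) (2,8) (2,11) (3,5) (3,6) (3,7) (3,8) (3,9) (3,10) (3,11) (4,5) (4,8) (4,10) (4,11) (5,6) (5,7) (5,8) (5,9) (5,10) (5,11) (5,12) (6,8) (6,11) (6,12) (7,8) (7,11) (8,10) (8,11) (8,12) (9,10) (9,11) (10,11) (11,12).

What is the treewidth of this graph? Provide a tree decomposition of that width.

The largest bag has 5 vertices, giving width 4; this decomposition certifies tw(G) ≤ 4. Conversely, {2, 3, 7, 8, 11} is a clique of size 5, and the vertices of any clique must share a bag in every tree decomposition; so some bag has ≥ 5 vertices and tw(G) ≥ 4. Combining the bounds, tw(G) = 4.

Treewidth 4.
One optimal decomposition is:
Bags: B1 = {3, 5, 6, 8, 11}  B2 = {3, 5, 8, 10, 11}  B3 = {3, 5, 7, 8, 11}  B4 = {4, 5, 8, 10, 11}  B5 = {5, 6, 8, 11, 12}  B6 = {2, 3, 7, 8, 11}  B7 = {3, 5, 9, 10, 11}  B8 = {1, 5, 6, 8, 11}
Tree: B1–B2, B2–B3, B2–B4, B1–B5, B3–B6, B2–B7, B1–B8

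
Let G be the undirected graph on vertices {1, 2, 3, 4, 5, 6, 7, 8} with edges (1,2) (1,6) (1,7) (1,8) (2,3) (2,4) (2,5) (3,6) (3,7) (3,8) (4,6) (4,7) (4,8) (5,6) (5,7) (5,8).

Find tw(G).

4

A width-4 tree decomposition is:
Bags: B1 = {2, 4, 6, 7, 8}  B2 = {2, 5, 6, 7, 8}  B3 = {2, 3, 6, 7, 8}  B4 = {1, 2, 6, 7, 8}
Tree: B1–B2, B2–B3, B3–B4
Every bag has size at most 5, so the width is 5 − 1 = 4 and tw(G) ≤ 4. For the lower bound: the 5 vertex sets {4,7}, {5,8}, {3,6}, {2}, {1} are disjoint, each induces a connected subgraph, and every pair is joined by at least one edge of G. Contracting each set to a single vertex therefore yields K_{5} as a minor, and since treewidth is minor-monotone, tw(G) ≥ tw(K_{5}) = 4. Hence tw(G) = 4 exactly.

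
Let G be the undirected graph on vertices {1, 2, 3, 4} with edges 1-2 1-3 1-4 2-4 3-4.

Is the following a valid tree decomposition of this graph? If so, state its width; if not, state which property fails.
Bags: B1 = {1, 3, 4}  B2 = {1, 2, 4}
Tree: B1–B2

Checking the three conditions: (i) the bags cover all of {1, 2, 3, 4}; (ii) for each edge, some bag contains both endpoints; (iii) the bags containing any fixed vertex form a subtree. All hold, so the decomposition is valid with width 3 − 1 = 2.

Yes; width 2.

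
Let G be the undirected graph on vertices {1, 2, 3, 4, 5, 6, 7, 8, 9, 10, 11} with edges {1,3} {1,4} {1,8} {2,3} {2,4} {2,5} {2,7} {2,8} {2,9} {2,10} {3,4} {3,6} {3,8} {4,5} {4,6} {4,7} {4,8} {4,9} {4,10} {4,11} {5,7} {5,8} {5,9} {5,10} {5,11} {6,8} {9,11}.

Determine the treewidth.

3

A width-3 tree decomposition is:
Bags: B1 = {2, 4, 5, 9}  B2 = {2, 4, 5, 7}  B3 = {2, 4, 5, 8}  B4 = {2, 3, 4, 8}  B5 = {1, 3, 4, 8}  B6 = {2, 4, 5, 10}  B7 = {4, 5, 9, 11}  B8 = {3, 4, 6, 8}
Tree: B1–B2, B1–B3, B3–B4, B4–B5, B2–B6, B1–B7, B4–B8
Every bag has size at most 4, so the width is 4 − 1 = 3 and tw(G) ≤ 3. For the lower bound, the 4 vertices {1, 3, 4, 8} are pairwise adjacent, and any tree decomposition puts a clique entirely inside one bag — forcing width ≥ 3. Hence tw(G) = 3 exactly.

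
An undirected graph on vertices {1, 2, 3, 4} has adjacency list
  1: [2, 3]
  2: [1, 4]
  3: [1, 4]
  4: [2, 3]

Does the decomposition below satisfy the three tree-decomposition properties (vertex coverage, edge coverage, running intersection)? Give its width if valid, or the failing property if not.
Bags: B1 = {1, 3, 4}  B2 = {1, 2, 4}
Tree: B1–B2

Vertex coverage: the bags together contain {1, 2, 3, 4}, the full vertex set. Edge coverage: each edge of G has both endpoints in at least one bag. Running intersection: for every vertex, the bags containing it form a connected subtree. All three properties hold, so this is a valid tree decomposition of width max|bag| − 1 = 2, and hence tw(G) ≤ 2.

Yes; width 2.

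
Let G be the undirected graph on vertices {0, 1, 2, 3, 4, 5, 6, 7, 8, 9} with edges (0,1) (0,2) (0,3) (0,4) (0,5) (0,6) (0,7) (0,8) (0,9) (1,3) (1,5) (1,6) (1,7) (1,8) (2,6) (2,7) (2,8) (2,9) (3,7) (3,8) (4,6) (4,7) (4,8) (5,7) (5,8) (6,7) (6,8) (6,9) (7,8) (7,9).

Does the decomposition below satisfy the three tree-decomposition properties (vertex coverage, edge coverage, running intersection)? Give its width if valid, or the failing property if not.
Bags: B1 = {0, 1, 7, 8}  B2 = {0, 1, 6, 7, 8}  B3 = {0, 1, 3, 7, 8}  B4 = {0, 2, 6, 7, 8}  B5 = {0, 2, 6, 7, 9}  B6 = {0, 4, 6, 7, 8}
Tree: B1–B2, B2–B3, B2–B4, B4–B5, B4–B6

A tree decomposition must satisfy three properties: every vertex lies in some bag; for every edge, both endpoints lie together in some bag; and for every vertex, the bags containing it form a connected subtree. Here vertex 5 appears in no bag, so the decomposition is invalid.

No — vertex 5 appears in no bag.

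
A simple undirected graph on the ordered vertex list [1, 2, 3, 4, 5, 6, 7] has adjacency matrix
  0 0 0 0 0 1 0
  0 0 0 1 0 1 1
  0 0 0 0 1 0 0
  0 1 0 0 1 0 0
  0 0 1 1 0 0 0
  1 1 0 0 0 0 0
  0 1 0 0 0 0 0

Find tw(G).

1

A width-1 tree decomposition is:
Bags: B1 = {2, 4}  B2 = {4, 5}  B3 = {2, 6}  B4 = {3, 5}  B5 = {1, 6}  B6 = {2, 7}
Tree: B1–B2, B1–B3, B2–B4, B3–B5, B1–B6
The largest bag has 2 vertices, giving width 1; this decomposition certifies tw(G) ≤ 1. Any graph with an edge has treewidth ≥ 1, and G has the edge 4–2. Therefore the treewidth is 1.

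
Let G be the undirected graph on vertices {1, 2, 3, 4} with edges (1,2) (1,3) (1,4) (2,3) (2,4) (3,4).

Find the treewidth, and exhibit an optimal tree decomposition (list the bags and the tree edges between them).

Treewidth 3.
One such decomposition:
Bags: B1 = {1, 2, 3, 4}
Tree: (single bag)

With just one bag of size 4, the width is 4 − 1 = 3, so tw(G) ≤ 3. For the lower bound, the 4 vertices {1, 2, 3, 4} are pairwise adjacent, and any tree decomposition puts a clique entirely inside one bag — forcing width ≥ 3. The upper and lower bounds meet at 3, so that is the treewidth.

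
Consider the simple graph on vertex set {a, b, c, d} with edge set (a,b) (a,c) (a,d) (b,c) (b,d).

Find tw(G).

2

A width-2 tree decomposition is:
Bags: B1 = {a, b, d}  B2 = {a, b, c}
Tree: B1–B2
Every bag has size at most 3, so the width is 3 − 1 = 2 and tw(G) ≤ 2. On the other hand G contains the 3-clique {a, b, d}. A clique must lie in a single bag of any decomposition, so no decomposition can have width below 2. The upper and lower bounds meet at 2, so that is the treewidth.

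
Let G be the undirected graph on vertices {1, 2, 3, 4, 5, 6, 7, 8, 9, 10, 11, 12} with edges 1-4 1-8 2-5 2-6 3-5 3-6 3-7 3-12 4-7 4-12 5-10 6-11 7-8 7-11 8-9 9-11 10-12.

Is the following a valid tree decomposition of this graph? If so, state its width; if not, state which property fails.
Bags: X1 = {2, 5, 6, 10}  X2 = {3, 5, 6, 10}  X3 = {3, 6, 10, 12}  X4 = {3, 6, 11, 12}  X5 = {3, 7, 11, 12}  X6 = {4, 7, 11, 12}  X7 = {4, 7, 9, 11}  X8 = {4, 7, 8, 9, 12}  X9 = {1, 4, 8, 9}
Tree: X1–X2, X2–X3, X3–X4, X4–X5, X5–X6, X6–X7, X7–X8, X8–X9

No — bags containing vertex 12 are not connected in the tree.

A tree decomposition must satisfy three properties: every vertex lies in some bag; for every edge, both endpoints lie together in some bag; and for every vertex, the bags containing it form a connected subtree. Here bags containing vertex 12 are not connected in the tree, so the decomposition is invalid.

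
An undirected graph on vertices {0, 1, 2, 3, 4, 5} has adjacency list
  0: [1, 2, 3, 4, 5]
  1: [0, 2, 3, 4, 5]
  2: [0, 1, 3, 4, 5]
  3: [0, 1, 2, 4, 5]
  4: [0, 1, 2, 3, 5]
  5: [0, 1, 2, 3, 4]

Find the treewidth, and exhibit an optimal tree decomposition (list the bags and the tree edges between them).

With just one bag of size 6, the width is 6 − 1 = 5, so tw(G) ≤ 5. Conversely, {0, 1, 2, 3, 4, 5} is a clique of size 6, and the vertices of any clique must share a bag in every tree decomposition; so some bag has ≥ 6 vertices and tw(G) ≥ 5. The upper and lower bounds meet at 5, so that is the treewidth.

Treewidth 5.
One such decomposition:
Bags: B1 = {0, 1, 2, 3, 4, 5}
Tree: (single bag)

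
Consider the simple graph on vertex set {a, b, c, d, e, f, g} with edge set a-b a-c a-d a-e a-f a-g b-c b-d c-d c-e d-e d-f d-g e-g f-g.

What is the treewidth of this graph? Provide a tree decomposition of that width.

Treewidth 3.
One such decomposition:
Bags: B1 = {a, c, d, e}  B2 = {a, b, c, d}  B3 = {a, d, e, g}  B4 = {a, d, f, g}
Tree: B1–B2, B1–B3, B3–B4

Every bag has size at most 4, so the width is 4 − 1 = 3 and tw(G) ≤ 3. Conversely, {a, d, e, g} is a clique of size 4, and the vertices of any clique must share a bag in every tree decomposition; so some bag has ≥ 4 vertices and tw(G) ≥ 3. The upper and lower bounds meet at 3, so that is the treewidth.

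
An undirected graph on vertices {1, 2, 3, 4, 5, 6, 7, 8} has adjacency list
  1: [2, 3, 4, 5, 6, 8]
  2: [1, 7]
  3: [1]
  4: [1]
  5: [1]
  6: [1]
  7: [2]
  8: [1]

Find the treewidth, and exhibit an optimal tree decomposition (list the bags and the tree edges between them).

Each bag holds 2 vertices, so the decomposition has width 1, which upper-bounds the treewidth. Since G has at least one edge (e.g. 2–1), it is not an edgeless graph, so tw(G) ≥ 1. Therefore the treewidth is 1.

Treewidth 1.
Bags: B1 = {1, 2}  B2 = {1, 5}  B3 = {2, 7}  B4 = {1, 6}  B5 = {1, 8}  B6 = {1, 4}  B7 = {1, 3}
Tree: B1–B2, B1–B3, B2–B4, B2–B5, B1–B6, B6–B7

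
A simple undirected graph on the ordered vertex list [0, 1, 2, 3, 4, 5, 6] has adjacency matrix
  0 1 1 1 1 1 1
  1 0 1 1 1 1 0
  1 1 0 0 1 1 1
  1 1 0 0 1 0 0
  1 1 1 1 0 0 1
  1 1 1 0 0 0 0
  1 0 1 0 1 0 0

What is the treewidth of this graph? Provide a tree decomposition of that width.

Treewidth 3.
Bags: B1 = {0, 1, 3, 4}  B2 = {0, 1, 2, 4}  B3 = {0, 1, 2, 5}  B4 = {0, 2, 4, 6}
Tree: B1–B2, B2–B3, B2–B4

The largest bag has 4 vertices, giving width 3; this decomposition certifies tw(G) ≤ 3. On the other hand G contains the 4-clique {0, 1, 2, 4}. A clique must lie in a single bag of any decomposition, so no decomposition can have width below 3. Hence tw(G) = 3 exactly.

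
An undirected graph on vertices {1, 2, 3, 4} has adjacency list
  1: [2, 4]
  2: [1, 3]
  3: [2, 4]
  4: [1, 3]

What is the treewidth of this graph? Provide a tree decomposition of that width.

Each bag holds 3 vertices, so the decomposition has width 2, which upper-bounds the treewidth. The edges 3–4–1–2–3 form a cycle, so G is not a tree and its treewidth is at least 2. The upper and lower bounds meet at 2, so that is the treewidth.

Treewidth 2.
One optimal decomposition is:
Bags: B1 = {1, 3, 4}  B2 = {1, 2, 3}
Tree: B1–B2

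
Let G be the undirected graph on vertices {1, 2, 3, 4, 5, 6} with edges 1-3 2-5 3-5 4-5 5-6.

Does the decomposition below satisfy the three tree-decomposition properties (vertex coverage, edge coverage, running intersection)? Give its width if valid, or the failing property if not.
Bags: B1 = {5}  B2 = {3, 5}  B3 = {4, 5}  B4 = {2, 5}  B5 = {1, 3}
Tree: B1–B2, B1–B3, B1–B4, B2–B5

A tree decomposition must satisfy three properties: every vertex lies in some bag; for every edge, both endpoints lie together in some bag; and for every vertex, the bags containing it form a connected subtree. Here vertex 6 appears in no bag, so the decomposition is invalid.

No — vertex 6 appears in no bag.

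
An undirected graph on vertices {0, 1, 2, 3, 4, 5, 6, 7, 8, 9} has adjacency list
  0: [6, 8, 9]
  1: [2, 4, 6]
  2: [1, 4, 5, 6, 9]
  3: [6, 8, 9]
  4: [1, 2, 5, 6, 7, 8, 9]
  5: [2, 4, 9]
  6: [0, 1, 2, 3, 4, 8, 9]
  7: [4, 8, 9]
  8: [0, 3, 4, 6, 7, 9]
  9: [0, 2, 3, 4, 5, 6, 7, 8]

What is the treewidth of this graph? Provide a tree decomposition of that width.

Treewidth 3.
One such decomposition:
Bags: B1 = {4, 7, 8, 9}  B2 = {4, 6, 8, 9}  B3 = {2, 4, 6, 9}  B4 = {0, 6, 8, 9}  B5 = {2, 4, 5, 9}  B6 = {3, 6, 8, 9}  B7 = {1, 2, 4, 6}
Tree: B1–B2, B2–B3, B2–B4, B3–B5, B4–B6, B3–B7

The largest bag has 4 vertices, giving width 3; this decomposition certifies tw(G) ≤ 3. On the other hand G contains the 4-clique {1, 2, 4, 6}. A clique must lie in a single bag of any decomposition, so no decomposition can have width below 3. Therefore the treewidth is 3.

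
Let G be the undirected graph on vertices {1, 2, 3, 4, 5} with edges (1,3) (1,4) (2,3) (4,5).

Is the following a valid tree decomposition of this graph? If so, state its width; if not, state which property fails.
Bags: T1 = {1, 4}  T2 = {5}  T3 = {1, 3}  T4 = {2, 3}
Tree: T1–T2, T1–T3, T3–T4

No — edge (4,5) lies in no bag.

A tree decomposition must satisfy three properties: every vertex lies in some bag; for every edge, both endpoints lie together in some bag; and for every vertex, the bags containing it form a connected subtree. Here edge (4,5) lies in no bag, so the decomposition is invalid.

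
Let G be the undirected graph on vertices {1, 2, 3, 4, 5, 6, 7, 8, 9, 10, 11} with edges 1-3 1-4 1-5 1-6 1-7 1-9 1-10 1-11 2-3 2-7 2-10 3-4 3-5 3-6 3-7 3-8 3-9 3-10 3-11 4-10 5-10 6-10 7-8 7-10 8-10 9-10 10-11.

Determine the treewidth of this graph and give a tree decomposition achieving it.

Each bag holds 4 vertices, so the decomposition has width 3, which upper-bounds the treewidth. Conversely, {3, 7, 8, 10} is a clique of size 4, and the vertices of any clique must share a bag in every tree decomposition; so some bag has ≥ 4 vertices and tw(G) ≥ 3. Combining the bounds, tw(G) = 3.

Treewidth 3.
One optimal decomposition is:
Bags: B1 = {1, 3, 7, 10}  B2 = {1, 3, 9, 10}  B3 = {2, 3, 7, 10}  B4 = {3, 7, 8, 10}  B5 = {1, 3, 6, 10}  B6 = {1, 3, 10, 11}  B7 = {1, 3, 5, 10}  B8 = {1, 3, 4, 10}
Tree: B1–B2, B1–B3, B3–B4, B2–B5, B5–B6, B6–B7, B6–B8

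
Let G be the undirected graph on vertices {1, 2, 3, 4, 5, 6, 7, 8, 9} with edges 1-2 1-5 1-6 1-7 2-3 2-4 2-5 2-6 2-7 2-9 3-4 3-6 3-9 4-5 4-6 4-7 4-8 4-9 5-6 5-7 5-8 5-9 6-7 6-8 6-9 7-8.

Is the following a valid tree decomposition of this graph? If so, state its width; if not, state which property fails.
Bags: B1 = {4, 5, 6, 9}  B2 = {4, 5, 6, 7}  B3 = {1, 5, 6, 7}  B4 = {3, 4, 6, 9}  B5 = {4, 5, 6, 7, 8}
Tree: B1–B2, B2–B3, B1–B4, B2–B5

A tree decomposition must satisfy three properties: every vertex lies in some bag; for every edge, both endpoints lie together in some bag; and for every vertex, the bags containing it form a connected subtree. Here vertex 2 appears in no bag, so the decomposition is invalid.

No — vertex 2 appears in no bag.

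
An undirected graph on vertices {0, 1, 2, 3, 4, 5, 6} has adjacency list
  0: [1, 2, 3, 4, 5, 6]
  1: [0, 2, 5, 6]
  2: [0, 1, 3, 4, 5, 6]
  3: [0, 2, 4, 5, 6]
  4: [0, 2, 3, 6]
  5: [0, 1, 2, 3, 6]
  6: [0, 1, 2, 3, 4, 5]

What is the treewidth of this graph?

4

A width-4 tree decomposition is:
Bags: B1 = {0, 1, 2, 5, 6}  B2 = {0, 2, 3, 5, 6}  B3 = {0, 2, 3, 4, 6}
Tree: B1–B2, B2–B3
Every bag has size at most 5, so the width is 5 − 1 = 4 and tw(G) ≤ 4. For the lower bound, the 5 vertices {0, 1, 2, 5, 6} are pairwise adjacent, and any tree decomposition puts a clique entirely inside one bag — forcing width ≥ 4. Hence tw(G) = 4 exactly.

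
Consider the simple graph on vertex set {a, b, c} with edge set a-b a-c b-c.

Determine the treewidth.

2

A width-2 tree decomposition is:
Bags: B1 = {a, b, c}
Tree: (single bag)
With just one bag of size 3, the width is 3 − 1 = 2, so tw(G) ≤ 2. Conversely, {a, b, c} is a clique of size 3, and the vertices of any clique must share a bag in every tree decomposition; so some bag has ≥ 3 vertices and tw(G) ≥ 2. Hence tw(G) = 2 exactly.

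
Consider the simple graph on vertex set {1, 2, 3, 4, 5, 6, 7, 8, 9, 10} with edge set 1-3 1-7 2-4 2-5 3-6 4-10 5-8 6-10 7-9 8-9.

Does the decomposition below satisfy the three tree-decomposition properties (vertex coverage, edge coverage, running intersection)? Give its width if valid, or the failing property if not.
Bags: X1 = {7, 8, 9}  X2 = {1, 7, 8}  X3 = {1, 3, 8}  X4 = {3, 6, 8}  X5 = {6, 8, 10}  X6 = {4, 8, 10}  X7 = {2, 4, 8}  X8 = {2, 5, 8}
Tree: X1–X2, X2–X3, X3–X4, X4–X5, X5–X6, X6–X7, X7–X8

Every vertex of G appears in some bag (union = {1, 2, 3, 4, 5, 6, 7, 8, 9, 10}); every edge is covered by a bag; and for each vertex v the set of bags containing v is connected in the bag tree. The decomposition is therefore valid. The largest bag has 3 vertices, so the width is 2.

Yes; width 2.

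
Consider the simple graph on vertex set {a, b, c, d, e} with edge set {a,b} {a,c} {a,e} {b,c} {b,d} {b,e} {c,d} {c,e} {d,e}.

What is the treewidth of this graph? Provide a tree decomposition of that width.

Treewidth 3.
One such decomposition:
Bags: B1 = {a, b, c, e}  B2 = {b, c, d, e}
Tree: B1–B2

Each bag holds 4 vertices, so the decomposition has width 3, which upper-bounds the treewidth. On the other hand G contains the 4-clique {b, c, d, e}. A clique must lie in a single bag of any decomposition, so no decomposition can have width below 3. The upper and lower bounds meet at 3, so that is the treewidth.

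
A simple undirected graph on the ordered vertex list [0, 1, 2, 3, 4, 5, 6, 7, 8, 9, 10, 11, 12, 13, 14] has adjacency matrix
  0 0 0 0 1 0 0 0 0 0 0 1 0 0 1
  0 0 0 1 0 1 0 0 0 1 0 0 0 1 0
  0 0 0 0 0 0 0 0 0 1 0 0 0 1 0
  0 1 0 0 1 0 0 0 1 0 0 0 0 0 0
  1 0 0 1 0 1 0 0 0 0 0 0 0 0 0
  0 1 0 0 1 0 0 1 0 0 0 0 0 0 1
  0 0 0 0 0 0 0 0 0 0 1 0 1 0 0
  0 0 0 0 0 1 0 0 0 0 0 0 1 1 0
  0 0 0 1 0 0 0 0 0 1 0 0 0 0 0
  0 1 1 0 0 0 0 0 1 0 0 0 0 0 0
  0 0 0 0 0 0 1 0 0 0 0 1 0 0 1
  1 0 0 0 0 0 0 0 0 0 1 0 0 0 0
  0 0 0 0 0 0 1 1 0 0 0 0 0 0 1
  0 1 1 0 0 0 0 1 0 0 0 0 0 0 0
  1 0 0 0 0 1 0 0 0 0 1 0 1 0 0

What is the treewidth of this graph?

3

A width-3 tree decomposition is:
Bags: B1 = {2, 8, 9, 13}  B2 = {1, 8, 9, 13}  B3 = {1, 3, 8, 13}  B4 = {1, 3, 7, 13}  B5 = {1, 3, 5, 7}  B6 = {3, 4, 5, 7}  B7 = {4, 5, 7, 12}  B8 = {4, 5, 12, 14}  B9 = {0, 4, 12, 14}  B10 = {0, 6, 12, 14}  B11 = {0, 6, 10, 14}  B12 = {0, 6, 10, 11}
Tree: B1–B2, B2–B3, B3–B4, B4–B5, B5–B6, B6–B7, B7–B8, B8–B9, B9–B10, B10–B11, B11–B12
The largest bag has 4 vertices, giving width 3; this decomposition certifies tw(G) ≤ 3. For the lower bound: the 4 vertex sets {2,8,9}, {13}, {1}, {3,4,5,7} are disjoint, each induces a connected subgraph, and every pair is joined by at least one edge of G. Contracting each set to a single vertex therefore yields K_{4} as a minor, and since treewidth is minor-monotone, tw(G) ≥ tw(K_{4}) = 3. The upper and lower bounds meet at 3, so that is the treewidth.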